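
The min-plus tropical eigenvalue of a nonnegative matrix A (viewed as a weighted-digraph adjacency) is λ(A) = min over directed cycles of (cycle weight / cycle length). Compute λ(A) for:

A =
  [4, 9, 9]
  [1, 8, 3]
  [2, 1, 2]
λ(A) = 2

Enumerate directed cycles and compute their means (weight / length). Sample:
  cycle 0 → 0: weight = 4, length = 1, mean = 4/1 ≈ 4.000
  cycle 1 → 1: weight = 8, length = 1, mean = 8/1 ≈ 8.000
  cycle 2 → 2: weight = 2, length = 1, mean = 2/1 ≈ 2.000
  cycle 0 → 1 → 0: weight = 10, length = 2, mean = 10/2 ≈ 5.000
  cycle 0 → 2 → 0: weight = 11, length = 2, mean = 11/2 ≈ 5.500
  cycle 1 → 0 → 1: weight = 10, length = 2, mean = 10/2 ≈ 5.000
Minimum mean = 2.000, attained e.g. along the cycle 2 → 2 with weight 2 and length 1. So λ(A) = 2/1 = 2.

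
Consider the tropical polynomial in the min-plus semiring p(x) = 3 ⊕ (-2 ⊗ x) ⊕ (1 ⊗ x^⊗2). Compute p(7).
p(7) = 3

A tropical monomial a ⊗ x^⊗i evaluates to a + i · x. Evaluating each term at x = 7:
  Term 0 contributes 3 + 0 · 7 = 3
  Term 1 contributes -2 + 1 · 7 = 5
  Term 2 contributes 1 + 2 · 7 = 15
p(7) = ⊕ of these = min[3, 5, 15] = 3.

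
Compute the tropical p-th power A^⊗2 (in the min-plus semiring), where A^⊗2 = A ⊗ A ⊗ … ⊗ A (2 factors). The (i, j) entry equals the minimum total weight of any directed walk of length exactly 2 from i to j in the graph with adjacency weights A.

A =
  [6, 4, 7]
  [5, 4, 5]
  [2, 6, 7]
A^⊗2 =
  [9, 8, 9]
  [7, 8, 9]
  [8, 6, 9]

Each entry (A^⊗2)_ij equals the minimum over all length-2 walks i = v_0 → v_1 → … → v_2 = j of Σ_t A[v_t][v_{t+1}]. For example, for (i, j) = (0, 2) we minimise over 3 possible intermediate vertex sequences; the minimum is 9, attained along the walk 0 → 1 → 2.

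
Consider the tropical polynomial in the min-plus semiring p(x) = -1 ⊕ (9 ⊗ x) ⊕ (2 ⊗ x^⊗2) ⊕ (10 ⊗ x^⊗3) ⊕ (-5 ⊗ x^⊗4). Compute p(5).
p(5) = -1

A tropical monomial a ⊗ x^⊗i evaluates to a + i · x. Evaluating each term at x = 5:
  Term 0 contributes -1 + 0 · 5 = -1
  Term 1 contributes 9 + 1 · 5 = 14
  Term 2 contributes 2 + 2 · 5 = 12
  Term 3 contributes 10 + 3 · 5 = 25
  Term 4 contributes -5 + 4 · 5 = 15
p(5) = ⊕ of these = min[-1, 14, 12, 25, 15] = -1.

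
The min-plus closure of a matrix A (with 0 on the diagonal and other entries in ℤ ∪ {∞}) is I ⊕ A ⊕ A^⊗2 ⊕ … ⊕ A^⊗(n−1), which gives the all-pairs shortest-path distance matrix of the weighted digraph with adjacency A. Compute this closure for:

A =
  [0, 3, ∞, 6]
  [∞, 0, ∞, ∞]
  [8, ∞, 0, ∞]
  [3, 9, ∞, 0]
Closure =
  [0, 3, ∞, 6]
  [∞, 0, ∞, ∞]
  [8, 11, 0, 14]
  [3, 6, ∞, 0]

This is the Floyd-Warshall all-pairs shortest-path computation. For each intermediate vertex k = 0, 1, …, 3, update dist[i][j] ← min(dist[i][j], dist[i][k] + dist[k][j]). The final matrix gives, for each (i, j), the minimum total weight of any directed path from i to j (possibly empty when i = j).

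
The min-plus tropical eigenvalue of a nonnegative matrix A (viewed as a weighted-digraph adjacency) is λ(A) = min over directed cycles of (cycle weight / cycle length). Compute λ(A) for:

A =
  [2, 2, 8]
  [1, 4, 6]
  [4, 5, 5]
λ(A) = 3/2

Enumerate directed cycles and compute their means (weight / length). Sample:
  cycle 0 → 0: weight = 2, length = 1, mean = 2/1 ≈ 2.000
  cycle 1 → 1: weight = 4, length = 1, mean = 4/1 ≈ 4.000
  cycle 2 → 2: weight = 5, length = 1, mean = 5/1 ≈ 5.000
  cycle 0 → 1 → 0: weight = 3, length = 2, mean = 3/2 ≈ 1.500
  cycle 0 → 2 → 0: weight = 12, length = 2, mean = 12/2 ≈ 6.000
  cycle 1 → 0 → 1: weight = 3, length = 2, mean = 3/2 ≈ 1.500
Minimum mean = 1.500, attained e.g. along the cycle 0 → 1 → 0 with weight 3 and length 2. So λ(A) = 3/2 = 3/2.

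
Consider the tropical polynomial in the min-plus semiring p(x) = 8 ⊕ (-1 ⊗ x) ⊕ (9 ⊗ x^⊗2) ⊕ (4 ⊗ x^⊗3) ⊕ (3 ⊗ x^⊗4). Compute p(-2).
p(-2) = -5

A tropical monomial a ⊗ x^⊗i evaluates to a + i · x. Evaluating each term at x = -2:
  Term 0 contributes 8 + 0 · -2 = 8
  Term 1 contributes -1 + 1 · -2 = -3
  Term 2 contributes 9 + 2 · -2 = 5
  Term 3 contributes 4 + 3 · -2 = -2
  Term 4 contributes 3 + 4 · -2 = -5
p(-2) = ⊕ of these = min[8, -3, 5, -2, -5] = -5.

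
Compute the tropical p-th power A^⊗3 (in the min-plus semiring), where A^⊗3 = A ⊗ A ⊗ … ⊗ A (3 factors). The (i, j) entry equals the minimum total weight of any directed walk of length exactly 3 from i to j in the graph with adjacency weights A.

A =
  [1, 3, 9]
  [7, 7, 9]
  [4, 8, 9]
A^⊗3 =
  [3, 5, 11]
  [9, 11, 17]
  [6, 8, 14]

Each entry (A^⊗3)_ij equals the minimum over all length-3 walks i = v_0 → v_1 → … → v_3 = j of Σ_t A[v_t][v_{t+1}]. For example, for (i, j) = (0, 2) we minimise over 9 possible intermediate vertex sequences; the minimum is 11, attained along the walk 0 → 0 → 0 → 2.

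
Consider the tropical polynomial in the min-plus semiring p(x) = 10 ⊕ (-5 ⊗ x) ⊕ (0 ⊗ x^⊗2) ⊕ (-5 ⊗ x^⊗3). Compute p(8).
p(8) = 3

A tropical monomial a ⊗ x^⊗i evaluates to a + i · x. Evaluating each term at x = 8:
  Term 0 contributes 10 + 0 · 8 = 10
  Term 1 contributes -5 + 1 · 8 = 3
  Term 2 contributes 0 + 2 · 8 = 16
  Term 3 contributes -5 + 3 · 8 = 19
p(8) = ⊕ of these = min[10, 3, 16, 19] = 3.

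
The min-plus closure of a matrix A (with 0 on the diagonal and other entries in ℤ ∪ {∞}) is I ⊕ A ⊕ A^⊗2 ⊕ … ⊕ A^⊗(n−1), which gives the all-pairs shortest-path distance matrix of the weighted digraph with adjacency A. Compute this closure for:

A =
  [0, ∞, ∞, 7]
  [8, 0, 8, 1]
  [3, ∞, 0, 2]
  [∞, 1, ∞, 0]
Closure =
  [0, 8, 16, 7]
  [8, 0, 8, 1]
  [3, 3, 0, 2]
  [9, 1, 9, 0]

This is the Floyd-Warshall all-pairs shortest-path computation. For each intermediate vertex k = 0, 1, …, 3, update dist[i][j] ← min(dist[i][j], dist[i][k] + dist[k][j]). The final matrix gives, for each (i, j), the minimum total weight of any directed path from i to j (possibly empty when i = j).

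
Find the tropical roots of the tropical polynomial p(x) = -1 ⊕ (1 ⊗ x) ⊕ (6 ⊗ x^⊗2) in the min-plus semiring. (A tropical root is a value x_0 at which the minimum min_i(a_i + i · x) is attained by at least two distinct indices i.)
Roots: {-5, -2}

Each tropical root is a break point of the lower envelope of the lines y = a_i + i · x (there are 3 lines, with slopes 0, 1, ..., 2). Only the lines that attain the minimum somewhere contribute to roots; other lines are dominated. Here the surviving (envelope) indices are i = 2, i = 1, i = 0.
Intersections between consecutive envelope lines give the roots: for adjacent envelope indices i < j the intersection is x = (a_i − a_j) / (j − i). Reading off the sorted break points: {-5, -2}.
Verification: at each break x_0, at least two indices attain the minimum of min_i(a_i + i · x_0).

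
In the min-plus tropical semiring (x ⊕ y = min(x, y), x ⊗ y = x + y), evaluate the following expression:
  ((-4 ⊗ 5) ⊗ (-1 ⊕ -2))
((-4 ⊗ 5) ⊗ (-1 ⊕ -2)) = -1

Expand innermost to outermost. Recall ⊕ takes the minimum of its arguments and ⊗ takes their sum. Working out the expression ((-4 ⊗ 5) ⊗ (-1 ⊕ -2)) gives -1.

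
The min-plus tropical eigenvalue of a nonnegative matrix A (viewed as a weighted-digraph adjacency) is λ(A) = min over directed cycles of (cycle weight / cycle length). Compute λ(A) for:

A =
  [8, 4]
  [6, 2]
λ(A) = 2

Enumerate directed cycles and compute their means (weight / length). Sample:
  cycle 0 → 0: weight = 8, length = 1, mean = 8/1 ≈ 8.000
  cycle 1 → 1: weight = 2, length = 1, mean = 2/1 ≈ 2.000
  cycle 0 → 1 → 0: weight = 10, length = 2, mean = 10/2 ≈ 5.000
  cycle 1 → 0 → 1: weight = 10, length = 2, mean = 10/2 ≈ 5.000
Minimum mean = 2.000, attained e.g. along the cycle 1 → 1 with weight 2 and length 1. So λ(A) = 2/1 = 2.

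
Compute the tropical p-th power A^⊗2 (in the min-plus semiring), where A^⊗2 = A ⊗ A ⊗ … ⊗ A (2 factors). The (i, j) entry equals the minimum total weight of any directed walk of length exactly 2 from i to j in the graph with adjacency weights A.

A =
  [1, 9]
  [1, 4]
A^⊗2 =
  [2, 10]
  [2, 8]

Each entry (A^⊗2)_ij equals the minimum over all length-2 walks i = v_0 → v_1 → … → v_2 = j of Σ_t A[v_t][v_{t+1}]. For example, for (i, j) = (0, 1) we minimise over 2 possible intermediate vertex sequences; the minimum is 10, attained along the walk 0 → 0 → 1.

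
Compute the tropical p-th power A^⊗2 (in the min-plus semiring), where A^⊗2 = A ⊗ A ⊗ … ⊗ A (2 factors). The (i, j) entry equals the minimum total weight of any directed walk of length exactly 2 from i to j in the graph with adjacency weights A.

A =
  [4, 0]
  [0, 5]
A^⊗2 =
  [0, 4]
  [4, 0]

Each entry (A^⊗2)_ij equals the minimum over all length-2 walks i = v_0 → v_1 → … → v_2 = j of Σ_t A[v_t][v_{t+1}]. For example, for (i, j) = (0, 1) we minimise over 2 possible intermediate vertex sequences; the minimum is 4, attained along the walk 0 → 0 → 1.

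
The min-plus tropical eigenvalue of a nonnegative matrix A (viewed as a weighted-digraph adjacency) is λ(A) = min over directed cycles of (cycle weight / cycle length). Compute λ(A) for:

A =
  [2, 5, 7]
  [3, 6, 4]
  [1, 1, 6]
λ(A) = 2

Enumerate directed cycles and compute their means (weight / length). Sample:
  cycle 0 → 0: weight = 2, length = 1, mean = 2/1 ≈ 2.000
  cycle 1 → 1: weight = 6, length = 1, mean = 6/1 ≈ 6.000
  cycle 2 → 2: weight = 6, length = 1, mean = 6/1 ≈ 6.000
  cycle 0 → 1 → 0: weight = 8, length = 2, mean = 8/2 ≈ 4.000
  cycle 0 → 2 → 0: weight = 8, length = 2, mean = 8/2 ≈ 4.000
  cycle 1 → 0 → 1: weight = 8, length = 2, mean = 8/2 ≈ 4.000
Minimum mean = 2.000, attained e.g. along the cycle 0 → 0 with weight 2 and length 1. So λ(A) = 2/1 = 2.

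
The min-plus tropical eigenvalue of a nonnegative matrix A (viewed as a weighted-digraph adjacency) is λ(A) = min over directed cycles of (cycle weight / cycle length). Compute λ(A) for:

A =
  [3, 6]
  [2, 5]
λ(A) = 3

Enumerate directed cycles and compute their means (weight / length). Sample:
  cycle 0 → 0: weight = 3, length = 1, mean = 3/1 ≈ 3.000
  cycle 1 → 1: weight = 5, length = 1, mean = 5/1 ≈ 5.000
  cycle 0 → 1 → 0: weight = 8, length = 2, mean = 8/2 ≈ 4.000
  cycle 1 → 0 → 1: weight = 8, length = 2, mean = 8/2 ≈ 4.000
Minimum mean = 3.000, attained e.g. along the cycle 0 → 0 with weight 3 and length 1. So λ(A) = 3/1 = 3.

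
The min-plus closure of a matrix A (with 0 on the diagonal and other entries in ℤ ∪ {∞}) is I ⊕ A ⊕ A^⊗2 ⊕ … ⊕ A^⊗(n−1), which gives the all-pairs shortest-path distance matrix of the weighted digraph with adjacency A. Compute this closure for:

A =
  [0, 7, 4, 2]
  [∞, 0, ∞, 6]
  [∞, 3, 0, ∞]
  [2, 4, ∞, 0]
Closure =
  [0, 6, 4, 2]
  [8, 0, 12, 6]
  [11, 3, 0, 9]
  [2, 4, 6, 0]

This is the Floyd-Warshall all-pairs shortest-path computation. For each intermediate vertex k = 0, 1, …, 3, update dist[i][j] ← min(dist[i][j], dist[i][k] + dist[k][j]). The final matrix gives, for each (i, j), the minimum total weight of any directed path from i to j (possibly empty when i = j).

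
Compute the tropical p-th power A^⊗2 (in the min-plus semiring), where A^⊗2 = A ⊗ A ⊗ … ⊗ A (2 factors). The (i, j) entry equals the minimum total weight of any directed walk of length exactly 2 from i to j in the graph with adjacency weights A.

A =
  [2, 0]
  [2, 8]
A^⊗2 =
  [2, 2]
  [4, 2]

Each entry (A^⊗2)_ij equals the minimum over all length-2 walks i = v_0 → v_1 → … → v_2 = j of Σ_t A[v_t][v_{t+1}]. For example, for (i, j) = (0, 1) we minimise over 2 possible intermediate vertex sequences; the minimum is 2, attained along the walk 0 → 0 → 1.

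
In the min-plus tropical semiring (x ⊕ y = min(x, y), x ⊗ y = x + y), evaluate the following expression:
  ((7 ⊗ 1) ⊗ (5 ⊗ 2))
((7 ⊗ 1) ⊗ (5 ⊗ 2)) = 15

Expand innermost to outermost. Recall ⊕ takes the minimum of its arguments and ⊗ takes their sum. Working out the expression ((7 ⊗ 1) ⊗ (5 ⊗ 2)) gives 15.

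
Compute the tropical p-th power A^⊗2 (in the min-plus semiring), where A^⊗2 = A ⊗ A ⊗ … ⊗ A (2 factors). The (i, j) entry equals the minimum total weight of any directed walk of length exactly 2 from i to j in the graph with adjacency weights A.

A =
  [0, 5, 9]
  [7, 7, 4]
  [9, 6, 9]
A^⊗2 =
  [0, 5, 9]
  [7, 10, 11]
  [9, 13, 10]

Each entry (A^⊗2)_ij equals the minimum over all length-2 walks i = v_0 → v_1 → … → v_2 = j of Σ_t A[v_t][v_{t+1}]. For example, for (i, j) = (0, 2) we minimise over 3 possible intermediate vertex sequences; the minimum is 9, attained along the walk 0 → 0 → 2.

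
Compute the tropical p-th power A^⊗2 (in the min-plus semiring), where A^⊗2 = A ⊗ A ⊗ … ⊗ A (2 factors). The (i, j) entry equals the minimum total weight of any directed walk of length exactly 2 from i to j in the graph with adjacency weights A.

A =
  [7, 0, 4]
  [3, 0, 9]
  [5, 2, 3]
A^⊗2 =
  [3, 0, 7]
  [3, 0, 7]
  [5, 2, 6]

Each entry (A^⊗2)_ij equals the minimum over all length-2 walks i = v_0 → v_1 → … → v_2 = j of Σ_t A[v_t][v_{t+1}]. For example, for (i, j) = (0, 2) we minimise over 3 possible intermediate vertex sequences; the minimum is 7, attained along the walk 0 → 2 → 2.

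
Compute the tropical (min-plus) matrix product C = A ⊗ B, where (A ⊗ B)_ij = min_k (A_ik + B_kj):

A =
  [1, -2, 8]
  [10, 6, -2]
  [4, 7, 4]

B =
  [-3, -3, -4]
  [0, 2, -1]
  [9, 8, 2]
A ⊗ B =
  [-2, -2, -3]
  [6, 6, 0]
  [1, 1, 0]

Apply the min-plus product entry-by-entry:
  C[0][0] = min over k of (A[0][0] + B[0][0] = 1 + -3 = -2, A[0][1] + B[1][0] = -2 + 0 = -2, A[0][2] + B[2][0] = 8 + 9 = 17) = -2 (attained at k = 0)
  C[0][1] = min over k of (A[0][0] + B[0][1] = 1 + -3 = -2, A[0][1] + B[1][1] = -2 + 2 = 0, A[0][2] + B[2][1] = 8 + 8 = 16) = -2 (attained at k = 0)
  C[0][2] = min over k of (A[0][0] + B[0][2] = 1 + -4 = -3, A[0][1] + B[1][2] = -2 + -1 = -3, A[0][2] + B[2][2] = 8 + 2 = 10) = -3 (attained at k = 0)
  C[1][0] = min over k of (A[1][0] + B[0][0] = 10 + -3 = 7, A[1][1] + B[1][0] = 6 + 0 = 6, A[1][2] + B[2][0] = -2 + 9 = 7) = 6 (attained at k = 1)
  C[1][1] = min over k of (A[1][0] + B[0][1] = 10 + -3 = 7, A[1][1] + B[1][1] = 6 + 2 = 8, A[1][2] + B[2][1] = -2 + 8 = 6) = 6 (attained at k = 2)
  C[1][2] = min over k of (A[1][0] + B[0][2] = 10 + -4 = 6, A[1][1] + B[1][2] = 6 + -1 = 5, A[1][2] + B[2][2] = -2 + 2 = 0) = 0 (attained at k = 2)
  C[2][0] = min over k of (A[2][0] + B[0][0] = 4 + -3 = 1, A[2][1] + B[1][0] = 7 + 0 = 7, A[2][2] + B[2][0] = 4 + 9 = 13) = 1 (attained at k = 0)
  C[2][1] = min over k of (A[2][0] + B[0][1] = 4 + -3 = 1, A[2][1] + B[1][1] = 7 + 2 = 9, A[2][2] + B[2][1] = 4 + 8 = 12) = 1 (attained at k = 0)
  C[2][2] = min over k of (A[2][0] + B[0][2] = 4 + -4 = 0, A[2][1] + B[1][2] = 7 + -1 = 6, A[2][2] + B[2][2] = 4 + 2 = 6) = 0 (attained at k = 0)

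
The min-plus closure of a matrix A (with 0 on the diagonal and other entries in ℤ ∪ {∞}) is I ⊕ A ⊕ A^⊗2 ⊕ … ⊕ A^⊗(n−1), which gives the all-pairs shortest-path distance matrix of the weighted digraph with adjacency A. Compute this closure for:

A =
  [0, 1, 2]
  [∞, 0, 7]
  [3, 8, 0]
Closure =
  [0, 1, 2]
  [10, 0, 7]
  [3, 4, 0]

This is the Floyd-Warshall all-pairs shortest-path computation. For each intermediate vertex k = 0, 1, …, 2, update dist[i][j] ← min(dist[i][j], dist[i][k] + dist[k][j]). The final matrix gives, for each (i, j), the minimum total weight of any directed path from i to j (possibly empty when i = j).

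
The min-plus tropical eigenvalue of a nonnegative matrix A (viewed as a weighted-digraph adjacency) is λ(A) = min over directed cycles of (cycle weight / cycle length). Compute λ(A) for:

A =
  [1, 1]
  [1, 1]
λ(A) = 1

Enumerate directed cycles and compute their means (weight / length). Sample:
  cycle 0 → 0: weight = 1, length = 1, mean = 1/1 ≈ 1.000
  cycle 1 → 1: weight = 1, length = 1, mean = 1/1 ≈ 1.000
  cycle 0 → 1 → 0: weight = 2, length = 2, mean = 2/2 ≈ 1.000
  cycle 1 → 0 → 1: weight = 2, length = 2, mean = 2/2 ≈ 1.000
Minimum mean = 1.000, attained e.g. along the cycle 0 → 0 with weight 1 and length 1. So λ(A) = 1/1 = 1.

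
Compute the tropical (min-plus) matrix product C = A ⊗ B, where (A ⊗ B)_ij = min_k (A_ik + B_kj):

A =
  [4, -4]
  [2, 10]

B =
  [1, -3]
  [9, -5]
A ⊗ B =
  [5, -9]
  [3, -1]

Apply the min-plus product entry-by-entry:
  C[0][0] = min over k of (A[0][0] + B[0][0] = 4 + 1 = 5, A[0][1] + B[1][0] = -4 + 9 = 5) = 5 (attained at k = 0)
  C[0][1] = min over k of (A[0][0] + B[0][1] = 4 + -3 = 1, A[0][1] + B[1][1] = -4 + -5 = -9) = -9 (attained at k = 1)
  C[1][0] = min over k of (A[1][0] + B[0][0] = 2 + 1 = 3, A[1][1] + B[1][0] = 10 + 9 = 19) = 3 (attained at k = 0)
  C[1][1] = min over k of (A[1][0] + B[0][1] = 2 + -3 = -1, A[1][1] + B[1][1] = 10 + -5 = 5) = -1 (attained at k = 0)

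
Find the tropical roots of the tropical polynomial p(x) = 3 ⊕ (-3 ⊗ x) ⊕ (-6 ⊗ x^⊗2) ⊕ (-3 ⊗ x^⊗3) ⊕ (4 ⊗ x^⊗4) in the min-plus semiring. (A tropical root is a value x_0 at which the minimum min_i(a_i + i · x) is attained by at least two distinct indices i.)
Roots: {-7, -3, 3, 6}

Each tropical root is a break point of the lower envelope of the lines y = a_i + i · x (there are 5 lines, with slopes 0, 1, ..., 4). Only the lines that attain the minimum somewhere contribute to roots; other lines are dominated. Here the surviving (envelope) indices are i = 4, i = 3, i = 2, i = 1, i = 0.
Intersections between consecutive envelope lines give the roots: for adjacent envelope indices i < j the intersection is x = (a_i − a_j) / (j − i). Reading off the sorted break points: {-7, -3, 3, 6}.
Verification: at each break x_0, at least two indices attain the minimum of min_i(a_i + i · x_0).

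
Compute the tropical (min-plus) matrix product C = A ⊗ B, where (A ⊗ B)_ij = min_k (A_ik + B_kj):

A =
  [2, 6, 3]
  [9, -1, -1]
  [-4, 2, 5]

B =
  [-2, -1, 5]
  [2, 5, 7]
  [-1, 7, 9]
A ⊗ B =
  [0, 1, 7]
  [-2, 4, 6]
  [-6, -5, 1]

Apply the min-plus product entry-by-entry:
  C[0][0] = min over k of (A[0][0] + B[0][0] = 2 + -2 = 0, A[0][1] + B[1][0] = 6 + 2 = 8, A[0][2] + B[2][0] = 3 + -1 = 2) = 0 (attained at k = 0)
  C[0][1] = min over k of (A[0][0] + B[0][1] = 2 + -1 = 1, A[0][1] + B[1][1] = 6 + 5 = 11, A[0][2] + B[2][1] = 3 + 7 = 10) = 1 (attained at k = 0)
  C[0][2] = min over k of (A[0][0] + B[0][2] = 2 + 5 = 7, A[0][1] + B[1][2] = 6 + 7 = 13, A[0][2] + B[2][2] = 3 + 9 = 12) = 7 (attained at k = 0)
  C[1][0] = min over k of (A[1][0] + B[0][0] = 9 + -2 = 7, A[1][1] + B[1][0] = -1 + 2 = 1, A[1][2] + B[2][0] = -1 + -1 = -2) = -2 (attained at k = 2)
  C[1][1] = min over k of (A[1][0] + B[0][1] = 9 + -1 = 8, A[1][1] + B[1][1] = -1 + 5 = 4, A[1][2] + B[2][1] = -1 + 7 = 6) = 4 (attained at k = 1)
  C[1][2] = min over k of (A[1][0] + B[0][2] = 9 + 5 = 14, A[1][1] + B[1][2] = -1 + 7 = 6, A[1][2] + B[2][2] = -1 + 9 = 8) = 6 (attained at k = 1)
  C[2][0] = min over k of (A[2][0] + B[0][0] = -4 + -2 = -6, A[2][1] + B[1][0] = 2 + 2 = 4, A[2][2] + B[2][0] = 5 + -1 = 4) = -6 (attained at k = 0)
  C[2][1] = min over k of (A[2][0] + B[0][1] = -4 + -1 = -5, A[2][1] + B[1][1] = 2 + 5 = 7, A[2][2] + B[2][1] = 5 + 7 = 12) = -5 (attained at k = 0)
  C[2][2] = min over k of (A[2][0] + B[0][2] = -4 + 5 = 1, A[2][1] + B[1][2] = 2 + 7 = 9, A[2][2] + B[2][2] = 5 + 9 = 14) = 1 (attained at k = 0)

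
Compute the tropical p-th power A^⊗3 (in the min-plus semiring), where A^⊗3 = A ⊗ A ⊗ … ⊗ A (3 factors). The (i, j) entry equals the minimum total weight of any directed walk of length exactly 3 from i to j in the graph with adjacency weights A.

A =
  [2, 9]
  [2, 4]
A^⊗3 =
  [6, 13]
  [6, 12]

Each entry (A^⊗3)_ij equals the minimum over all length-3 walks i = v_0 → v_1 → … → v_3 = j of Σ_t A[v_t][v_{t+1}]. For example, for (i, j) = (0, 1) we minimise over 4 possible intermediate vertex sequences; the minimum is 13, attained along the walk 0 → 0 → 0 → 1.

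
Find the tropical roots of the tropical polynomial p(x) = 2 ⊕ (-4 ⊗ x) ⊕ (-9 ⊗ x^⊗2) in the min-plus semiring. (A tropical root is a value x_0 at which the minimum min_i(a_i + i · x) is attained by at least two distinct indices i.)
Roots: {5, 6}

Each tropical root is a break point of the lower envelope of the lines y = a_i + i · x (there are 3 lines, with slopes 0, 1, ..., 2). Only the lines that attain the minimum somewhere contribute to roots; other lines are dominated. Here the surviving (envelope) indices are i = 2, i = 1, i = 0.
Intersections between consecutive envelope lines give the roots: for adjacent envelope indices i < j the intersection is x = (a_i − a_j) / (j − i). Reading off the sorted break points: {5, 6}.
Verification: at each break x_0, at least two indices attain the minimum of min_i(a_i + i · x_0).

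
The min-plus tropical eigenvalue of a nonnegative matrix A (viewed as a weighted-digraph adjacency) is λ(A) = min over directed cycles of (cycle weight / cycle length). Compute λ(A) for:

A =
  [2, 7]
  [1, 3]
λ(A) = 2

Enumerate directed cycles and compute their means (weight / length). Sample:
  cycle 0 → 0: weight = 2, length = 1, mean = 2/1 ≈ 2.000
  cycle 1 → 1: weight = 3, length = 1, mean = 3/1 ≈ 3.000
  cycle 0 → 1 → 0: weight = 8, length = 2, mean = 8/2 ≈ 4.000
  cycle 1 → 0 → 1: weight = 8, length = 2, mean = 8/2 ≈ 4.000
Minimum mean = 2.000, attained e.g. along the cycle 0 → 0 with weight 2 and length 1. So λ(A) = 2/1 = 2.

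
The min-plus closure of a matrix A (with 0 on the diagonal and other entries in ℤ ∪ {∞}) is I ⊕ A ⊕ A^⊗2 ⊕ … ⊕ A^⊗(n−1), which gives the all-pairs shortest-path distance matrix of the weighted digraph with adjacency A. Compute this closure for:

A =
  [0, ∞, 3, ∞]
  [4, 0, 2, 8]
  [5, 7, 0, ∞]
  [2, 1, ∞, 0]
Closure =
  [0, 10, 3, 18]
  [4, 0, 2, 8]
  [5, 7, 0, 15]
  [2, 1, 3, 0]

This is the Floyd-Warshall all-pairs shortest-path computation. For each intermediate vertex k = 0, 1, …, 3, update dist[i][j] ← min(dist[i][j], dist[i][k] + dist[k][j]). The final matrix gives, for each (i, j), the minimum total weight of any directed path from i to j (possibly empty when i = j).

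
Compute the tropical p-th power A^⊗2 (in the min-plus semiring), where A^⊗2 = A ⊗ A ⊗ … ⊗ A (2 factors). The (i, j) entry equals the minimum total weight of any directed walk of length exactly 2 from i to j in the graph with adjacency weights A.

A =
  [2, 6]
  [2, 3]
A^⊗2 =
  [4, 8]
  [4, 6]

Each entry (A^⊗2)_ij equals the minimum over all length-2 walks i = v_0 → v_1 → … → v_2 = j of Σ_t A[v_t][v_{t+1}]. For example, for (i, j) = (0, 1) we minimise over 2 possible intermediate vertex sequences; the minimum is 8, attained along the walk 0 → 0 → 1.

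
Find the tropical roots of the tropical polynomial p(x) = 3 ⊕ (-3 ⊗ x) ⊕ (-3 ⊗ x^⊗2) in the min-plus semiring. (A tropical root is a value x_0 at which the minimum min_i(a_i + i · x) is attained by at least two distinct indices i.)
Roots: {0, 6}

Each tropical root is a break point of the lower envelope of the lines y = a_i + i · x (there are 3 lines, with slopes 0, 1, ..., 2). Only the lines that attain the minimum somewhere contribute to roots; other lines are dominated. Here the surviving (envelope) indices are i = 2, i = 1, i = 0.
Intersections between consecutive envelope lines give the roots: for adjacent envelope indices i < j the intersection is x = (a_i − a_j) / (j − i). Reading off the sorted break points: {0, 6}.
Verification: at each break x_0, at least two indices attain the minimum of min_i(a_i + i · x_0).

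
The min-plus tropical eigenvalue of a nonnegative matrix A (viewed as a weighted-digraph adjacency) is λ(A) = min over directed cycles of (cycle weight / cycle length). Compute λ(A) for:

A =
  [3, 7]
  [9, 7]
λ(A) = 3

Enumerate directed cycles and compute their means (weight / length). Sample:
  cycle 0 → 0: weight = 3, length = 1, mean = 3/1 ≈ 3.000
  cycle 1 → 1: weight = 7, length = 1, mean = 7/1 ≈ 7.000
  cycle 0 → 1 → 0: weight = 16, length = 2, mean = 16/2 ≈ 8.000
  cycle 1 → 0 → 1: weight = 16, length = 2, mean = 16/2 ≈ 8.000
Minimum mean = 3.000, attained e.g. along the cycle 0 → 0 with weight 3 and length 1. So λ(A) = 3/1 = 3.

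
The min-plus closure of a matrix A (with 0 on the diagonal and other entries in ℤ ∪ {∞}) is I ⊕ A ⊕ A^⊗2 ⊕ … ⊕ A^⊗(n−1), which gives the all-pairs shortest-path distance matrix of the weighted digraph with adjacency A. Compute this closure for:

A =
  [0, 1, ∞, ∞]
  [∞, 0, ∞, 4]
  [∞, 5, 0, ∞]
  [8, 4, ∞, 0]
Closure =
  [0, 1, ∞, 5]
  [12, 0, ∞, 4]
  [17, 5, 0, 9]
  [8, 4, ∞, 0]

This is the Floyd-Warshall all-pairs shortest-path computation. For each intermediate vertex k = 0, 1, …, 3, update dist[i][j] ← min(dist[i][j], dist[i][k] + dist[k][j]). The final matrix gives, for each (i, j), the minimum total weight of any directed path from i to j (possibly empty when i = j).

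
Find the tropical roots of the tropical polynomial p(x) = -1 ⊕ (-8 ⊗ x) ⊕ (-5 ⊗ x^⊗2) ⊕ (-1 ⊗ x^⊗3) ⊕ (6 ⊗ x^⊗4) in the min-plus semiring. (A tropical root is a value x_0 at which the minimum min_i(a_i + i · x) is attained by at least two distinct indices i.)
Roots: {-7, -4, -3, 7}

Each tropical root is a break point of the lower envelope of the lines y = a_i + i · x (there are 5 lines, with slopes 0, 1, ..., 4). Only the lines that attain the minimum somewhere contribute to roots; other lines are dominated. Here the surviving (envelope) indices are i = 4, i = 3, i = 2, i = 1, i = 0.
Intersections between consecutive envelope lines give the roots: for adjacent envelope indices i < j the intersection is x = (a_i − a_j) / (j − i). Reading off the sorted break points: {-7, -4, -3, 7}.
Verification: at each break x_0, at least two indices attain the minimum of min_i(a_i + i · x_0).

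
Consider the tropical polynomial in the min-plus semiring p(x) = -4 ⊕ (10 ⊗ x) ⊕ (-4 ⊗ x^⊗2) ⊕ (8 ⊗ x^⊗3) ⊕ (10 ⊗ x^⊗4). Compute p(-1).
p(-1) = -6

A tropical monomial a ⊗ x^⊗i evaluates to a + i · x. Evaluating each term at x = -1:
  Term 0 contributes -4 + 0 · -1 = -4
  Term 1 contributes 10 + 1 · -1 = 9
  Term 2 contributes -4 + 2 · -1 = -6
  Term 3 contributes 8 + 3 · -1 = 5
  Term 4 contributes 10 + 4 · -1 = 6
p(-1) = ⊕ of these = min[-4, 9, -6, 5, 6] = -6.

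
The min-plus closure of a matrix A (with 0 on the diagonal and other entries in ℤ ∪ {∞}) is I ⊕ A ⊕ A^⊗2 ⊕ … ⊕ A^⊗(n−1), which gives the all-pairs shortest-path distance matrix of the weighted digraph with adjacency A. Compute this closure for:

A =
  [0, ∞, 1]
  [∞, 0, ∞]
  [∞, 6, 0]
Closure =
  [0, 7, 1]
  [∞, 0, ∞]
  [∞, 6, 0]

This is the Floyd-Warshall all-pairs shortest-path computation. For each intermediate vertex k = 0, 1, …, 2, update dist[i][j] ← min(dist[i][j], dist[i][k] + dist[k][j]). The final matrix gives, for each (i, j), the minimum total weight of any directed path from i to j (possibly empty when i = j).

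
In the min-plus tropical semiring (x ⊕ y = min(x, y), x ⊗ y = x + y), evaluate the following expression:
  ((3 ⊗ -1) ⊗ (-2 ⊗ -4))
((3 ⊗ -1) ⊗ (-2 ⊗ -4)) = -4

Expand innermost to outermost. Recall ⊕ takes the minimum of its arguments and ⊗ takes their sum. Working out the expression ((3 ⊗ -1) ⊗ (-2 ⊗ -4)) gives -4.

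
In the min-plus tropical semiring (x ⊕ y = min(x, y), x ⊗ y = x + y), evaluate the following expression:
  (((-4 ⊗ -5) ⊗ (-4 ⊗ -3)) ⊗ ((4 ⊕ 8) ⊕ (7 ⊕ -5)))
(((-4 ⊗ -5) ⊗ (-4 ⊗ -3)) ⊗ ((4 ⊕ 8) ⊕ (7 ⊕ -5))) = -21

Expand innermost to outermost. Recall ⊕ takes the minimum of its arguments and ⊗ takes their sum. Working out the expression (((-4 ⊗ -5) ⊗ (-4 ⊗ -3)) ⊗ ((4 ⊕ 8) ⊕ (7 ⊕ -5))) gives -21.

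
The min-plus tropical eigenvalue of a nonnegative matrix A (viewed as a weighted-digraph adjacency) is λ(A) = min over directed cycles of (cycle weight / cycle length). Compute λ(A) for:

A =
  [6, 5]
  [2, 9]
λ(A) = 7/2

Enumerate directed cycles and compute their means (weight / length). Sample:
  cycle 0 → 0: weight = 6, length = 1, mean = 6/1 ≈ 6.000
  cycle 1 → 1: weight = 9, length = 1, mean = 9/1 ≈ 9.000
  cycle 0 → 1 → 0: weight = 7, length = 2, mean = 7/2 ≈ 3.500
  cycle 1 → 0 → 1: weight = 7, length = 2, mean = 7/2 ≈ 3.500
Minimum mean = 3.500, attained e.g. along the cycle 0 → 1 → 0 with weight 7 and length 2. So λ(A) = 7/2 = 7/2.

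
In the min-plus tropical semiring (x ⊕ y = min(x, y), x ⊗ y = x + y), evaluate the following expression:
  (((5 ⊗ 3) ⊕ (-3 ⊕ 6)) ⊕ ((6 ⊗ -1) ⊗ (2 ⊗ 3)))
(((5 ⊗ 3) ⊕ (-3 ⊕ 6)) ⊕ ((6 ⊗ -1) ⊗ (2 ⊗ 3))) = -3

Expand innermost to outermost. Recall ⊕ takes the minimum of its arguments and ⊗ takes their sum. Working out the expression (((5 ⊗ 3) ⊕ (-3 ⊕ 6)) ⊕ ((6 ⊗ -1) ⊗ (2 ⊗ 3))) gives -3.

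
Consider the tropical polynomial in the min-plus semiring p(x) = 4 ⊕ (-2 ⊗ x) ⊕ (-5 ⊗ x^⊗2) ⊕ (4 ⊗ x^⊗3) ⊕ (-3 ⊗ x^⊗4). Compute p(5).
p(5) = 3

A tropical monomial a ⊗ x^⊗i evaluates to a + i · x. Evaluating each term at x = 5:
  Term 0 contributes 4 + 0 · 5 = 4
  Term 1 contributes -2 + 1 · 5 = 3
  Term 2 contributes -5 + 2 · 5 = 5
  Term 3 contributes 4 + 3 · 5 = 19
  Term 4 contributes -3 + 4 · 5 = 17
p(5) = ⊕ of these = min[4, 3, 5, 19, 17] = 3.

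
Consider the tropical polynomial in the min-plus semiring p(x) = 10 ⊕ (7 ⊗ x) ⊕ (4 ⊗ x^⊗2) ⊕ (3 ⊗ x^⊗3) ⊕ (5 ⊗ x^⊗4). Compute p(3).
p(3) = 10

A tropical monomial a ⊗ x^⊗i evaluates to a + i · x. Evaluating each term at x = 3:
  Term 0 contributes 10 + 0 · 3 = 10
  Term 1 contributes 7 + 1 · 3 = 10
  Term 2 contributes 4 + 2 · 3 = 10
  Term 3 contributes 3 + 3 · 3 = 12
  Term 4 contributes 5 + 4 · 3 = 17
p(3) = ⊕ of these = min[10, 10, 10, 12, 17] = 10.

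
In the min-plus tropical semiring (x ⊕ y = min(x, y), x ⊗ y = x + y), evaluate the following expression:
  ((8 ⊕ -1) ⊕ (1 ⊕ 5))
((8 ⊕ -1) ⊕ (1 ⊕ 5)) = -1

Expand innermost to outermost. Recall ⊕ takes the minimum of its arguments and ⊗ takes their sum. Working out the expression ((8 ⊕ -1) ⊕ (1 ⊕ 5)) gives -1.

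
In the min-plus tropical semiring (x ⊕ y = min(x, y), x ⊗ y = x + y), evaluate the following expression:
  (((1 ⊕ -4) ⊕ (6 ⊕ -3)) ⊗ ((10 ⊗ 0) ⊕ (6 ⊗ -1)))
(((1 ⊕ -4) ⊕ (6 ⊕ -3)) ⊗ ((10 ⊗ 0) ⊕ (6 ⊗ -1))) = 1

Expand innermost to outermost. Recall ⊕ takes the minimum of its arguments and ⊗ takes their sum. Working out the expression (((1 ⊕ -4) ⊕ (6 ⊕ -3)) ⊗ ((10 ⊗ 0) ⊕ (6 ⊗ -1))) gives 1.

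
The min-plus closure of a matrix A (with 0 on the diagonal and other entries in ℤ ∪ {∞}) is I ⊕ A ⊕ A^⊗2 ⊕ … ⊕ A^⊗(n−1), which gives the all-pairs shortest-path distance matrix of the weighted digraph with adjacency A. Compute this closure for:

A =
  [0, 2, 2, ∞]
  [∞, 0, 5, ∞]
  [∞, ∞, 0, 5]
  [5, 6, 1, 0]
Closure =
  [0, 2, 2, 7]
  [15, 0, 5, 10]
  [10, 11, 0, 5]
  [5, 6, 1, 0]

This is the Floyd-Warshall all-pairs shortest-path computation. For each intermediate vertex k = 0, 1, …, 3, update dist[i][j] ← min(dist[i][j], dist[i][k] + dist[k][j]). The final matrix gives, for each (i, j), the minimum total weight of any directed path from i to j (possibly empty when i = j).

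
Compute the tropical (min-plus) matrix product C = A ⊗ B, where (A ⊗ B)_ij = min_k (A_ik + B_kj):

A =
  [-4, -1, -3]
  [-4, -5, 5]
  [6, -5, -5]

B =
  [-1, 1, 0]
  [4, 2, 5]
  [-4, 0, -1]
A ⊗ B =
  [-7, -3, -4]
  [-5, -3, -4]
  [-9, -5, -6]

Apply the min-plus product entry-by-entry:
  C[0][0] = min over k of (A[0][0] + B[0][0] = -4 + -1 = -5, A[0][1] + B[1][0] = -1 + 4 = 3, A[0][2] + B[2][0] = -3 + -4 = -7) = -7 (attained at k = 2)
  C[0][1] = min over k of (A[0][0] + B[0][1] = -4 + 1 = -3, A[0][1] + B[1][1] = -1 + 2 = 1, A[0][2] + B[2][1] = -3 + 0 = -3) = -3 (attained at k = 0)
  C[0][2] = min over k of (A[0][0] + B[0][2] = -4 + 0 = -4, A[0][1] + B[1][2] = -1 + 5 = 4, A[0][2] + B[2][2] = -3 + -1 = -4) = -4 (attained at k = 0)
  C[1][0] = min over k of (A[1][0] + B[0][0] = -4 + -1 = -5, A[1][1] + B[1][0] = -5 + 4 = -1, A[1][2] + B[2][0] = 5 + -4 = 1) = -5 (attained at k = 0)
  C[1][1] = min over k of (A[1][0] + B[0][1] = -4 + 1 = -3, A[1][1] + B[1][1] = -5 + 2 = -3, A[1][2] + B[2][1] = 5 + 0 = 5) = -3 (attained at k = 0)
  C[1][2] = min over k of (A[1][0] + B[0][2] = -4 + 0 = -4, A[1][1] + B[1][2] = -5 + 5 = 0, A[1][2] + B[2][2] = 5 + -1 = 4) = -4 (attained at k = 0)
  C[2][0] = min over k of (A[2][0] + B[0][0] = 6 + -1 = 5, A[2][1] + B[1][0] = -5 + 4 = -1, A[2][2] + B[2][0] = -5 + -4 = -9) = -9 (attained at k = 2)
  C[2][1] = min over k of (A[2][0] + B[0][1] = 6 + 1 = 7, A[2][1] + B[1][1] = -5 + 2 = -3, A[2][2] + B[2][1] = -5 + 0 = -5) = -5 (attained at k = 2)
  C[2][2] = min over k of (A[2][0] + B[0][2] = 6 + 0 = 6, A[2][1] + B[1][2] = -5 + 5 = 0, A[2][2] + B[2][2] = -5 + -1 = -6) = -6 (attained at k = 2)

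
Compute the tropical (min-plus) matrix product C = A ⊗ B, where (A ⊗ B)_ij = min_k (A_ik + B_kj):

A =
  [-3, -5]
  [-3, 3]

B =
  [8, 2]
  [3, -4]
A ⊗ B =
  [-2, -9]
  [5, -1]

Apply the min-plus product entry-by-entry:
  C[0][0] = min over k of (A[0][0] + B[0][0] = -3 + 8 = 5, A[0][1] + B[1][0] = -5 + 3 = -2) = -2 (attained at k = 1)
  C[0][1] = min over k of (A[0][0] + B[0][1] = -3 + 2 = -1, A[0][1] + B[1][1] = -5 + -4 = -9) = -9 (attained at k = 1)
  C[1][0] = min over k of (A[1][0] + B[0][0] = -3 + 8 = 5, A[1][1] + B[1][0] = 3 + 3 = 6) = 5 (attained at k = 0)
  C[1][1] = min over k of (A[1][0] + B[0][1] = -3 + 2 = -1, A[1][1] + B[1][1] = 3 + -4 = -1) = -1 (attained at k = 0)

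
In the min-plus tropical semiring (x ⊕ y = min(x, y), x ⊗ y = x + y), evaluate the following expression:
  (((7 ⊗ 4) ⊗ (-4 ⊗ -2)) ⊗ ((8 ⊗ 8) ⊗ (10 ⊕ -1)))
(((7 ⊗ 4) ⊗ (-4 ⊗ -2)) ⊗ ((8 ⊗ 8) ⊗ (10 ⊕ -1))) = 20

Expand innermost to outermost. Recall ⊕ takes the minimum of its arguments and ⊗ takes their sum. Working out the expression (((7 ⊗ 4) ⊗ (-4 ⊗ -2)) ⊗ ((8 ⊗ 8) ⊗ (10 ⊕ -1))) gives 20.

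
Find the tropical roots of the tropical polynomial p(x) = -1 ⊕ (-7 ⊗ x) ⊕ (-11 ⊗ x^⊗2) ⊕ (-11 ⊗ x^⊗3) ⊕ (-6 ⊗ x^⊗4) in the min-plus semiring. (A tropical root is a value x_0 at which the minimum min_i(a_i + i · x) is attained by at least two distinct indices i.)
Roots: {-5, 0, 4, 6}

Each tropical root is a break point of the lower envelope of the lines y = a_i + i · x (there are 5 lines, with slopes 0, 1, ..., 4). Only the lines that attain the minimum somewhere contribute to roots; other lines are dominated. Here the surviving (envelope) indices are i = 4, i = 3, i = 2, i = 1, i = 0.
Intersections between consecutive envelope lines give the roots: for adjacent envelope indices i < j the intersection is x = (a_i − a_j) / (j − i). Reading off the sorted break points: {-5, 0, 4, 6}.
Verification: at each break x_0, at least two indices attain the minimum of min_i(a_i + i · x_0).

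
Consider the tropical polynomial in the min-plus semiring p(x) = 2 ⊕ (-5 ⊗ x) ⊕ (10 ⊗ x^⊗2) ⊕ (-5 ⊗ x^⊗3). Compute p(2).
p(2) = -3

A tropical monomial a ⊗ x^⊗i evaluates to a + i · x. Evaluating each term at x = 2:
  Term 0 contributes 2 + 0 · 2 = 2
  Term 1 contributes -5 + 1 · 2 = -3
  Term 2 contributes 10 + 2 · 2 = 14
  Term 3 contributes -5 + 3 · 2 = 1
p(2) = ⊕ of these = min[2, -3, 14, 1] = -3.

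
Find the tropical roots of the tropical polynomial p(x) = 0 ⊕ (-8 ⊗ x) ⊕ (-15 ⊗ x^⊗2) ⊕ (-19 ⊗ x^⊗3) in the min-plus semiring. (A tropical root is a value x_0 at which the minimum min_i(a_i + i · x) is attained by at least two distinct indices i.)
Roots: {4, 7, 8}

Each tropical root is a break point of the lower envelope of the lines y = a_i + i · x (there are 4 lines, with slopes 0, 1, ..., 3). Only the lines that attain the minimum somewhere contribute to roots; other lines are dominated. Here the surviving (envelope) indices are i = 3, i = 2, i = 1, i = 0.
Intersections between consecutive envelope lines give the roots: for adjacent envelope indices i < j the intersection is x = (a_i − a_j) / (j − i). Reading off the sorted break points: {4, 7, 8}.
Verification: at each break x_0, at least two indices attain the minimum of min_i(a_i + i · x_0).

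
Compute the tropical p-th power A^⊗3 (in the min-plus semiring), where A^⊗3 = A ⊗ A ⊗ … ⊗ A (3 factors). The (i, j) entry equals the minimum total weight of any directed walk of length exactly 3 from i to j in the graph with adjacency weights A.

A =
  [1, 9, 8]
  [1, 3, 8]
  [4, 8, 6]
A^⊗3 =
  [3, 11, 10]
  [3, 9, 10]
  [6, 14, 13]

Each entry (A^⊗3)_ij equals the minimum over all length-3 walks i = v_0 → v_1 → … → v_3 = j of Σ_t A[v_t][v_{t+1}]. For example, for (i, j) = (0, 2) we minimise over 9 possible intermediate vertex sequences; the minimum is 10, attained along the walk 0 → 0 → 0 → 2.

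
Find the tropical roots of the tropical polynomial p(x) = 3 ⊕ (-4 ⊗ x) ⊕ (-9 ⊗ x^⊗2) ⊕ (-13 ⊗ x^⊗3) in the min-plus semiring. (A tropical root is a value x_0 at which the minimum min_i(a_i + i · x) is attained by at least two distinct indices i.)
Roots: {4, 5, 7}

Each tropical root is a break point of the lower envelope of the lines y = a_i + i · x (there are 4 lines, with slopes 0, 1, ..., 3). Only the lines that attain the minimum somewhere contribute to roots; other lines are dominated. Here the surviving (envelope) indices are i = 3, i = 2, i = 1, i = 0.
Intersections between consecutive envelope lines give the roots: for adjacent envelope indices i < j the intersection is x = (a_i − a_j) / (j − i). Reading off the sorted break points: {4, 5, 7}.
Verification: at each break x_0, at least two indices attain the minimum of min_i(a_i + i · x_0).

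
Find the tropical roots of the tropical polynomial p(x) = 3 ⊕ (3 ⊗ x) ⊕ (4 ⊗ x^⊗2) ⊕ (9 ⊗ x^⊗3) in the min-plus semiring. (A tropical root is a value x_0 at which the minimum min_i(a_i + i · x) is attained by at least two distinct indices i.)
Roots: {-5, -1, 0}

Each tropical root is a break point of the lower envelope of the lines y = a_i + i · x (there are 4 lines, with slopes 0, 1, ..., 3). Only the lines that attain the minimum somewhere contribute to roots; other lines are dominated. Here the surviving (envelope) indices are i = 3, i = 2, i = 1, i = 0.
Intersections between consecutive envelope lines give the roots: for adjacent envelope indices i < j the intersection is x = (a_i − a_j) / (j − i). Reading off the sorted break points: {-5, -1, 0}.
Verification: at each break x_0, at least two indices attain the minimum of min_i(a_i + i · x_0).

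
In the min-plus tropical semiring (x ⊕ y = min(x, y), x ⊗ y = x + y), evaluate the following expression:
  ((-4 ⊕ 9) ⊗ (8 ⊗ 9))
((-4 ⊕ 9) ⊗ (8 ⊗ 9)) = 13

Expand innermost to outermost. Recall ⊕ takes the minimum of its arguments and ⊗ takes their sum. Working out the expression ((-4 ⊕ 9) ⊗ (8 ⊗ 9)) gives 13.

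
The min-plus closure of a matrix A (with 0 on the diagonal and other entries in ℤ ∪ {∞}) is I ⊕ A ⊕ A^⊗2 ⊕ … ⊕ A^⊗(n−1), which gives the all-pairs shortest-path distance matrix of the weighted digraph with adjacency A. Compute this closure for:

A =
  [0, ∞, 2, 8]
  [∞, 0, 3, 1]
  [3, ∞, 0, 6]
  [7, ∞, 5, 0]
Closure =
  [0, ∞, 2, 8]
  [6, 0, 3, 1]
  [3, ∞, 0, 6]
  [7, ∞, 5, 0]

This is the Floyd-Warshall all-pairs shortest-path computation. For each intermediate vertex k = 0, 1, …, 3, update dist[i][j] ← min(dist[i][j], dist[i][k] + dist[k][j]). The final matrix gives, for each (i, j), the minimum total weight of any directed path from i to j (possibly empty when i = j).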